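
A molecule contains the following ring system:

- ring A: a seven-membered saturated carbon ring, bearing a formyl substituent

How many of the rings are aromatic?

0

Ring A has only sp³ atoms, so it is not fully conjugated — not aromatic (cycloheptane).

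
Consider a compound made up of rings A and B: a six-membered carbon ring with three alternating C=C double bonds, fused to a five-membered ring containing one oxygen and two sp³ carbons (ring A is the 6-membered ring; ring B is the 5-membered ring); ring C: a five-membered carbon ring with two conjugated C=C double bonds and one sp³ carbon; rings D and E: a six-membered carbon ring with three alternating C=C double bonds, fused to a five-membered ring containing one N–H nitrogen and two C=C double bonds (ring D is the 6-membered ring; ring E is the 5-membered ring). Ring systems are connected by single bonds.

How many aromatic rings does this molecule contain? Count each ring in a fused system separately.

3

Ring A is planar and fully conjugated; 3 ring double bonds give 6 π electrons. That satisfies 4n+2 with n=1, so ring A is aromatic (benzene ring).
Ring B has two sp³ carbons, so it is not fully conjugated — not aromatic (oxolane ring).
Ring C has one sp³ carbon, so it is not fully conjugated — not aromatic (cyclopentadiene).
Rings D and E form a fused bicyclic system (with one N–H) with 9 sp² atoms and 10 π electrons from ring double bonds plus a heteroatom lone pair. 10 = 4(2)+2, so the system is aromatic and both rings count as aromatic (indole).
Aromatic: A, D, E. Total: 3.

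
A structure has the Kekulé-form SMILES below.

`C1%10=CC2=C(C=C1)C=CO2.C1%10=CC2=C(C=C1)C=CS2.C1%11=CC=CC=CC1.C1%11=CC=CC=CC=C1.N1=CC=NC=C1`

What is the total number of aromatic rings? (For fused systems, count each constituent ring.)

The SMILES encodes a six-membered carbon ring with three alternating C=C double bonds, fused to a five-membered ring containing one oxygen and two C=C double bonds; a six-membered carbon ring with three alternating C=C double bonds, fused to a five-membered ring containing one sulfur and two C=C double bonds; a seven-membered carbon ring with three C=C double bonds and one sp³ carbon; an eight-membered carbon ring with four alternating C=C double bonds; a six-membered ring with nitrogens at positions 1 and 4 and three alternating double bonds.
The fused 6/5-membered bicyclic (with one oxygen) is a single π system with 9 sp² atoms and 10 π electrons from ring double bonds plus a heteroatom lone pair. 10 = 4(2)+2, so the system is aromatic and both rings count as aromatic (benzofuran).
The fused 6/5-membered bicyclic (with one sulfur) is a single π system with 9 sp² atoms and 10 π electrons from ring double bonds plus a heteroatom lone pair. 10 = 4(2)+2, so the system is aromatic and both rings count as aromatic (benzothiophene).
The 7-membered ring has one sp³ carbon, so it is not fully conjugated — not aromatic (cycloheptatriene).
The 8-membered ring has only sp² ring atoms; a planar conformation would have a fully conjugated π system of 8 electrons. But 8 = 4(2), which is 4n not 4n+2, so it is not aromatic (cyclooctatetraene) — cyclooctatetraene distorts into a non-planar tub to avoid antiaromaticity.
The 6-membered ring with two nitrogens (1,4) is fully conjugated (every ring atom contributes a p orbital); 3 ring double bonds give 6 π electrons. That satisfies 4n+2 with n=1, so it is aromatic (pyrazine).
5 of the 7 rings are aromatic. Total: 5.

5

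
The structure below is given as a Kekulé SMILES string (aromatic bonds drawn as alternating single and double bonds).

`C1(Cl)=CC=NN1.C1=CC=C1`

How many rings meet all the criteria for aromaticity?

The SMILES encodes a five-membered ring with two adjacent nitrogens (one bearing H, one in a double bond) and two double bonds; a four-membered carbon ring with two alternating C=C double bonds.
The 5-membered ring with two adjacent nitrogens (one N–H, one =N–) is planar and fully conjugated; 2 ring double bonds (4 π electrons) plus a heteroatom lone pair (2) give 6 π electrons. 6 = 4(1)+2, so it is aromatic (pyrazole).
The 4-membered ring has only sp² ring atoms; a planar conformation would have a fully conjugated π system of 4 electrons. But 4 = 4(1), which is 4n not 4n+2, so it is not aromatic (cyclobutadiene) — cyclobutadiene is antiaromatic and distorts to a rectangle.
1 of the 2 rings is aromatic. Total: 1.

1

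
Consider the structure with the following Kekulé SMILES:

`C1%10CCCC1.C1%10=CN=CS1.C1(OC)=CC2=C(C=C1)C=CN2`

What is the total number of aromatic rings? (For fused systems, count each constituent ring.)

3

The SMILES encodes a five-membered saturated carbon ring; a five-membered ring with a sulfur at position 1 and a nitrogen at position 3 (in a C=N bond), with two double bonds; a six-membered carbon ring with three alternating C=C double bonds, fused to a five-membered ring containing one N–H nitrogen and two C=C double bonds.
The 5-membered ring has only sp³ atoms, so it is not fully conjugated — not aromatic (cyclopentane).
The 5-membered ring with one sulfur and one =N– is planar and fully conjugated; 2 ring double bonds (4 π electrons) plus a heteroatom lone pair (2) give 6 π electrons. 6 = 4(1)+2, so it is aromatic (thiazole).
The fused 6/5-membered bicyclic (with one N–H) is a single π system with 9 sp² atoms and 10 π electrons from ring double bonds plus a heteroatom lone pair. 10 = 4(2)+2, so the system is aromatic and both rings count as aromatic (indole).
3 of the 4 rings are aromatic. Total: 3.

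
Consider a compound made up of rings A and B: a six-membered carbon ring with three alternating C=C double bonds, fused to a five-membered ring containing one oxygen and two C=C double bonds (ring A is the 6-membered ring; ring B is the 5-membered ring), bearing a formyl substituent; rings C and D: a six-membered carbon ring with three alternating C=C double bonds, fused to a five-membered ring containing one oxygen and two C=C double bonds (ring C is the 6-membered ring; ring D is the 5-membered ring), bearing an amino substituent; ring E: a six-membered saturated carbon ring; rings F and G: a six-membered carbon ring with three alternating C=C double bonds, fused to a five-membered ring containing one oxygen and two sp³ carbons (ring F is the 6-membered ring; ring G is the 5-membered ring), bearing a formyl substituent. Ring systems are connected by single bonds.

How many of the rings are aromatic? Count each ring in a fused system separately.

5

Rings A and B form a fused bicyclic system (with one oxygen) with 9 sp² atoms and 10 π electrons from ring double bonds plus a heteroatom lone pair. 10 = 4(2)+2, so the system is aromatic and both rings count as aromatic (benzofuran).
Rings C and D form a fused bicyclic system (with one oxygen) with 9 sp² atoms and 10 π electrons from ring double bonds plus a heteroatom lone pair. 10 = 4(2)+2, so the system is aromatic and both rings count as aromatic (benzofuran).
Ring E has only sp³ atoms, so it is not fully conjugated — not aromatic (cyclohexane).
Ring F has a continuous p-orbital overlap around the ring; 3 ring double bonds give 6 π electrons. 6 = 4(1)+2, so ring F is aromatic (benzene ring).
Ring G has two sp³ carbons, so it is not fully conjugated — not aromatic (oxolane ring).
Aromatic: A, B, C, D, F. Total: 5.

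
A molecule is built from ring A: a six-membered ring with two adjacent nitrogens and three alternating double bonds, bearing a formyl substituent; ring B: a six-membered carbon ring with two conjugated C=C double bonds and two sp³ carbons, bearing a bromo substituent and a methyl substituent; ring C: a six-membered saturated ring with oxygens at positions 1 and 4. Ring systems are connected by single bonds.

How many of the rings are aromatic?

Ring A has a continuous p-orbital overlap around the ring; 3 ring double bonds give 6 π electrons. Since 6 = 4n+2 (n=1), ring A is aromatic (pyridazine).
Ring B has two sp³ carbons, so it is not fully conjugated — not aromatic (1,3-cyclohexadiene).
Ring C has only sp³ atoms, so it is not fully conjugated — not aromatic (1,4-dioxane).
Aromatic: A. Total: 1.

1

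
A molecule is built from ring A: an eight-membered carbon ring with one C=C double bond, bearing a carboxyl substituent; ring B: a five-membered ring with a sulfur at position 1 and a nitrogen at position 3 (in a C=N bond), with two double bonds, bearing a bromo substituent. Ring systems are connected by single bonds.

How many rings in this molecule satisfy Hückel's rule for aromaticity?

1

Ring A has six sp³ carbons, so it is not fully conjugated — not aromatic (cyclooctene).
Ring B has a continuous p-orbital overlap around the ring; 2 ring double bonds (4 π electrons) plus a heteroatom lone pair (2) give 6 π electrons. Since 6 = 4n+2 (n=1), ring B is aromatic (thiazole).
Aromatic: B. Total: 1.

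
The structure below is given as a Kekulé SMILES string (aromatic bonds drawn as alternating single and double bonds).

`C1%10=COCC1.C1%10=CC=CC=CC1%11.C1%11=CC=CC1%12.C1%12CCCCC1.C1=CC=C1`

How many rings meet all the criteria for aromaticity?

0

The SMILES encodes a five-membered ring of four carbons and one oxygen, with one C=C double bond and two sp³ carbons; a seven-membered carbon ring with three C=C double bonds and one sp³ carbon; a five-membered carbon ring with two conjugated C=C double bonds and one sp³ carbon; a six-membered saturated carbon ring; a four-membered carbon ring with two alternating C=C double bonds.
The 5-membered ring with one oxygen has two sp³ carbons, so it is not fully conjugated — not aromatic (2,3-dihydrofuran).
The 7-membered ring has one sp³ carbon, so it is not fully conjugated — not aromatic (cycloheptatriene).
The 5-membered ring has one sp³ carbon, so it is not fully conjugated — not aromatic (cyclopentadiene).
The 6-membered ring has only sp³ atoms, so it is not fully conjugated — not aromatic (cyclohexane).
The 4-membered ring has only sp² ring atoms; a planar conformation would have a fully conjugated π system of 4 electrons. But 4 = 4(1), which is 4n not 4n+2, so it is not aromatic (cyclobutadiene) — cyclobutadiene is antiaromatic and distorts to a rectangle.
None of the rings are aromatic. Total: 0.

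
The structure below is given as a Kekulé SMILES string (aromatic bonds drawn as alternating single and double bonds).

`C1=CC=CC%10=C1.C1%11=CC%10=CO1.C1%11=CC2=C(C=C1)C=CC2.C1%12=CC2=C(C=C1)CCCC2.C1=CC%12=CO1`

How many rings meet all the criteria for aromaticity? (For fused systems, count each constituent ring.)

5

The SMILES encodes a six-membered carbon ring with three alternating C=C double bonds; a five-membered ring of four carbons and one oxygen, with two C=C double bonds; a six-membered carbon ring with three alternating C=C double bonds, fused to a five-membered carbon ring containing one C=C double bond and one sp³ carbon; a six-membered carbon ring with three alternating C=C double bonds, fused to a saturated six-membered carbon ring; a five-membered ring of four carbons and one oxygen, with two C=C double bonds.
The 6-membered ring is planar and fully conjugated; 3 ring double bonds give 6 π electrons. 6 = 4(1)+2, so it is aromatic (benzene).
The 5-membered ring with one oxygen has a continuous p-orbital overlap around the ring; 2 ring double bonds (4 π electrons) plus a heteroatom lone pair (2) give 6 π electrons. Since 6 = 4n+2 (n=1), it is aromatic (furan).
The second 6-membered ring is planar and fully conjugated; 3 ring double bonds give 6 π electrons. 6 = 4(1)+2, so it is aromatic (benzene ring).
The 5-membered ring has one sp³ carbon, so it is not fully conjugated — not aromatic (cyclopentene ring).
The third 6-membered ring is fully conjugated (every ring atom contributes a p orbital); 3 ring double bonds give 6 π electrons. That satisfies 4n+2 with n=1, so it is aromatic (benzene ring).
The fourth 6-membered ring has four sp³ carbons, so it is not fully conjugated — not aromatic (cyclohexane ring).
The second 5-membered ring with one oxygen is fully conjugated (every ring atom contributes a p orbital); 2 ring double bonds (4 π electrons) plus a heteroatom lone pair (2) give 6 π electrons. Since 6 = 4n+2 (n=1), it is aromatic (furan).
5 of the 7 rings are aromatic. Total: 5.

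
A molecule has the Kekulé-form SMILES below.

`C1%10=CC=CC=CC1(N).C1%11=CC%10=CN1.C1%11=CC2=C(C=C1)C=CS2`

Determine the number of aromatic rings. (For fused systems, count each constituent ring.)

3

The SMILES encodes a seven-membered carbon ring with three C=C double bonds and one sp³ carbon; a five-membered ring of four carbons and one nitrogen bearing a hydrogen, with two C=C double bonds; a six-membered carbon ring with three alternating C=C double bonds, fused to a five-membered ring containing one sulfur and two C=C double bonds.
The 7-membered ring has one sp³ carbon, so it is not fully conjugated — not aromatic (cycloheptatriene).
The 5-membered ring with one N–H is planar and fully conjugated; 2 ring double bonds (4 π electrons) plus a heteroatom lone pair (2) give 6 π electrons. Since 6 = 4n+2 (n=1), it is aromatic (pyrrole).
The fused 6/5-membered bicyclic (with one sulfur) is a single π system with 9 sp² atoms and 10 π electrons from ring double bonds plus a heteroatom lone pair. 10 = 4(2)+2, so the system is aromatic and both rings count as aromatic (benzothiophene).
3 of the 4 rings are aromatic. Total: 3.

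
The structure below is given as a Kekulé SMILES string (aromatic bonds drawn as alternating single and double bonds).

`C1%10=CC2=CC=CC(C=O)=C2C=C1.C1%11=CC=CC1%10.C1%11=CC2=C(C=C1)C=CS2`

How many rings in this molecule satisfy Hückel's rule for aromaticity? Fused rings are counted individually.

The SMILES encodes two fused six-membered carbon rings, each with three alternating C=C double bonds; a five-membered carbon ring with two conjugated C=C double bonds and one sp³ carbon; a six-membered carbon ring with three alternating C=C double bonds, fused to a five-membered ring containing one sulfur and two C=C double bonds.
The fused 6/6-membered bicyclic is a single π system with 10 sp² atoms and 10 π electrons from ring double bonds. 10 = 4(2)+2, so the system is aromatic and both rings count as aromatic (naphthalene).
The 5-membered ring has one sp³ carbon, so it is not fully conjugated — not aromatic (cyclopentadiene).
The fused 6/5-membered bicyclic (with one sulfur) is a single π system with 9 sp² atoms and 10 π electrons from ring double bonds plus a heteroatom lone pair. 10 = 4(2)+2, so the system is aromatic and both rings count as aromatic (benzothiophene).
4 of the 5 rings are aromatic. Total: 4.

4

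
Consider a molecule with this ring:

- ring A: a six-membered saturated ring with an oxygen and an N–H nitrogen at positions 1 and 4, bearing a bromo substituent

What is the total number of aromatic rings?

Ring A has only sp³ atoms, so it is not fully conjugated — not aromatic (morpholine).

0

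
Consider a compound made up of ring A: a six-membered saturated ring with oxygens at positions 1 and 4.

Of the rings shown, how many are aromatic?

Ring A has only sp³ atoms, so it is not fully conjugated — not aromatic (1,4-dioxane).

0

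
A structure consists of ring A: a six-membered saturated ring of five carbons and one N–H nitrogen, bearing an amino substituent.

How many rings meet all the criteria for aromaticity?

0

Ring A has only sp³ atoms, so it is not fully conjugated — not aromatic (piperidine).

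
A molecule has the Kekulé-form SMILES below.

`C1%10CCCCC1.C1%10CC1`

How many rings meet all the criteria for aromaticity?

The SMILES encodes a six-membered saturated carbon ring; a three-membered saturated carbon ring.
The 6-membered ring has only sp³ atoms, so it is not fully conjugated — not aromatic (cyclohexane).
The 3-membered ring has only sp³ atoms, so it is not fully conjugated — not aromatic (cyclopropane).
None of the rings are aromatic. Total: 0.

0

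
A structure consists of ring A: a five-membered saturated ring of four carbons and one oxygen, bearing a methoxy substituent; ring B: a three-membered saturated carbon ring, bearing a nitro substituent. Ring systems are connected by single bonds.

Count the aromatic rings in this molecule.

0

Ring A has only sp³ atoms, so it is not fully conjugated — not aromatic (tetrahydrofuran).
Ring B has only sp³ atoms, so it is not fully conjugated — not aromatic (cyclopropane).
No ring is aromatic. Total: 0.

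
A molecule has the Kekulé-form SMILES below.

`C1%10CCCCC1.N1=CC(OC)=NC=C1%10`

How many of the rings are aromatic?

1

The SMILES encodes a six-membered saturated carbon ring; a six-membered ring with nitrogens at positions 1 and 4 and three alternating double bonds.
The 6-membered ring has only sp³ atoms, so it is not fully conjugated — not aromatic (cyclohexane).
The 6-membered ring with two nitrogens (1,4) has a continuous p-orbital overlap around the ring; 3 ring double bonds give 6 π electrons. 6 = 4(1)+2, so it is aromatic (pyrazine).
1 of the 2 rings is aromatic. Total: 1.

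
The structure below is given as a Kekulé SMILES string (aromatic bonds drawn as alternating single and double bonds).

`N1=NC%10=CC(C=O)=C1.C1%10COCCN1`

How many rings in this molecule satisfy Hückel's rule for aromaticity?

The SMILES encodes a six-membered ring with two adjacent nitrogens and three alternating double bonds; a six-membered saturated ring with an oxygen and an N–H nitrogen at positions 1 and 4.
The 6-membered ring with two nitrogens (1,2) has a continuous p-orbital overlap around the ring; 3 ring double bonds give 6 π electrons. That satisfies 4n+2 with n=1, so it is aromatic (pyridazine).
The 6-membered ring with one oxygen and one N–H (1,4) has only sp³ atoms, so it is not fully conjugated — not aromatic (morpholine).
1 of the 2 rings is aromatic. Total: 1.

1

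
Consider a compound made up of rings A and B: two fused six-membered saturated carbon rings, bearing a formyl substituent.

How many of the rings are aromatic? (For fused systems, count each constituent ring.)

Ring A has only sp³ atoms, so it is not fully conjugated — not aromatic (cyclohexane ring).
Ring B has only sp³ atoms, so it is not fully conjugated — not aromatic (cyclohexane ring).
No ring is aromatic. Total: 0.

0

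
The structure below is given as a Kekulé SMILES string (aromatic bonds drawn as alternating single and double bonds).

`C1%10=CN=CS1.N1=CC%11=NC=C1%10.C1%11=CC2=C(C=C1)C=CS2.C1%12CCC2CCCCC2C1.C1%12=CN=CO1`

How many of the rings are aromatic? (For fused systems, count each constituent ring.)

5

The SMILES encodes a five-membered ring with a sulfur at position 1 and a nitrogen at position 3 (in a C=N bond), with two double bonds; a six-membered ring with nitrogens at positions 1 and 4 and three alternating double bonds; a six-membered carbon ring with three alternating C=C double bonds, fused to a five-membered ring containing one sulfur and two C=C double bonds; two fused six-membered saturated carbon rings; a five-membered ring with an oxygen at position 1 and a nitrogen at position 3 (in a C=N bond), with two double bonds.
The 5-membered ring with one sulfur and one =N– is planar and fully conjugated; 2 ring double bonds (4 π electrons) plus a heteroatom lone pair (2) give 6 π electrons. That satisfies 4n+2 with n=1, so it is aromatic (thiazole).
The 6-membered ring with two nitrogens (1,4) has a continuous p-orbital overlap around the ring; 3 ring double bonds give 6 π electrons. 6 = 4(1)+2, so it is aromatic (pyrazine).
The fused 6/5-membered bicyclic (with one sulfur) is a single π system with 9 sp² atoms and 10 π electrons from ring double bonds plus a heteroatom lone pair. 10 = 4(2)+2, so the system is aromatic and both rings count as aromatic (benzothiophene).
The 6-membered ring has only sp³ atoms, so it is not fully conjugated — not aromatic (cyclohexane ring).
The second 6-membered ring has only sp³ atoms, so it is not fully conjugated — not aromatic (cyclohexane ring).
The 5-membered ring with one oxygen and one =N– has a continuous p-orbital overlap around the ring; 2 ring double bonds (4 π electrons) plus a heteroatom lone pair (2) give 6 π electrons. 6 = 4(1)+2, so it is aromatic (oxazole).
5 of the 7 rings are aromatic. Total: 5.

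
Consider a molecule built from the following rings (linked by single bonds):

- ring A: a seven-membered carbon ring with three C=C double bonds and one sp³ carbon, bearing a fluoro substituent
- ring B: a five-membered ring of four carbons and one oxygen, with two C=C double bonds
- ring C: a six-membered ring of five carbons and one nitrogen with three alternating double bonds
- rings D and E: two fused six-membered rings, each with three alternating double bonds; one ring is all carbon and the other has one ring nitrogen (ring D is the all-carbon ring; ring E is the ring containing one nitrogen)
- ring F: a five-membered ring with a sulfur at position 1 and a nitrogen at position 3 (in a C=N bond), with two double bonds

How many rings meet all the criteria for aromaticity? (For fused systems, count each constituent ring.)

5

Ring A has one sp³ carbon, so it is not fully conjugated — not aromatic (cycloheptatriene).
Ring B is planar and fully conjugated; 2 ring double bonds (4 π electrons) plus a heteroatom lone pair (2) give 6 π electrons. Since 6 = 4n+2 (n=1), ring B is aromatic (furan).
Ring C is fully conjugated (every ring atom contributes a p orbital); 3 ring double bonds give 6 π electrons. That satisfies 4n+2 with n=1, so ring C is aromatic (pyridine).
Rings D and E form a fused bicyclic system (with one nitrogen) with 10 sp² atoms and 10 π electrons from ring double bonds. 10 = 4(2)+2, so the system is aromatic and both rings count as aromatic (quinoline).
Ring F is fully conjugated (every ring atom contributes a p orbital); 2 ring double bonds (4 π electrons) plus a heteroatom lone pair (2) give 6 π electrons. Since 6 = 4n+2 (n=1), ring F is aromatic (thiazole).
Aromatic: B, C, D, E, F. Total: 5.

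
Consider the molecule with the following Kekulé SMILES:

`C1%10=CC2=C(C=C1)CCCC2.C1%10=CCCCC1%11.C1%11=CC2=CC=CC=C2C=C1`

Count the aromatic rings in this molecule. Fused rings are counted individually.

3

The SMILES encodes a six-membered carbon ring with three alternating C=C double bonds, fused to a saturated six-membered carbon ring; a six-membered carbon ring with one C=C double bond; two fused six-membered carbon rings, each with three alternating C=C double bonds.
The 6-membered ring has a continuous p-orbital overlap around the ring; 3 ring double bonds give 6 π electrons. Since 6 = 4n+2 (n=1), it is aromatic (benzene ring).
The second 6-membered ring has four sp³ carbons, so it is not fully conjugated — not aromatic (cyclohexane ring).
The third 6-membered ring has four sp³ carbons, so it is not fully conjugated — not aromatic (cyclohexene).
The fused 6/6-membered bicyclic is a single π system with 10 sp² atoms and 10 π electrons from ring double bonds. 10 = 4(2)+2, so the system is aromatic and both rings count as aromatic (naphthalene).
3 of the 5 rings are aromatic. Total: 3.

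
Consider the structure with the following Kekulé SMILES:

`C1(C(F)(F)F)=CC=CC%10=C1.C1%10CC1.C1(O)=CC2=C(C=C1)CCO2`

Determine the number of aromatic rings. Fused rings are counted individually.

2

The SMILES encodes a six-membered carbon ring with three alternating C=C double bonds; a three-membered saturated carbon ring; a six-membered carbon ring with three alternating C=C double bonds, fused to a five-membered ring containing one oxygen and two sp³ carbons.
The 6-membered ring has a continuous p-orbital overlap around the ring; 3 ring double bonds give 6 π electrons. That satisfies 4n+2 with n=1, so it is aromatic (benzene).
The 3-membered ring has only sp³ atoms, so it is not fully conjugated — not aromatic (cyclopropane).
The second 6-membered ring has a continuous p-orbital overlap around the ring; 3 ring double bonds give 6 π electrons. 6 = 4(1)+2, so it is aromatic (benzene ring).
The 5-membered ring with one oxygen has two sp³ carbons, so it is not fully conjugated — not aromatic (oxolane ring).
2 of the 4 rings are aromatic. Total: 2.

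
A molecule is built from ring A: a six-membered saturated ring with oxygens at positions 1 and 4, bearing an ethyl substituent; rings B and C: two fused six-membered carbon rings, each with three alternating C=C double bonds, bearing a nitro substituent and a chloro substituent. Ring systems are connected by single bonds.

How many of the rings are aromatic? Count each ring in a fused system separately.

2

Ring A has only sp³ atoms, so it is not fully conjugated — not aromatic (1,4-dioxane).
Rings B and C form a fused bicyclic system with 10 sp² atoms and 10 π electrons from ring double bonds. 10 = 4(2)+2, so the system is aromatic and both rings count as aromatic (naphthalene).
Aromatic: B, C. Total: 2.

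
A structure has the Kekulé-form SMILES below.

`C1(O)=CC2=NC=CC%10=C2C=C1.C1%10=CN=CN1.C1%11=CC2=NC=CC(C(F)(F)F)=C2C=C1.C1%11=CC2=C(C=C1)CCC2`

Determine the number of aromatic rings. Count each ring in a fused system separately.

The SMILES encodes two fused six-membered rings, each with three alternating double bonds; one ring is all carbon and the other has one ring nitrogen; a five-membered ring with nitrogens at positions 1 and 3 (one bearing H, one in a C=N bond) and two double bonds; two fused six-membered rings, each with three alternating double bonds; one ring is all carbon and the other has one ring nitrogen; a six-membered carbon ring with three alternating C=C double bonds, fused to a saturated five-membered carbon ring.
The fused 6/6-membered bicyclic (with one nitrogen) is a single π system with 10 sp² atoms and 10 π electrons from ring double bonds. 10 = 4(2)+2, so the system is aromatic and both rings count as aromatic (quinoline).
The 5-membered ring with two nitrogens (one N–H, one =N–) is fully conjugated (every ring atom contributes a p orbital); 2 ring double bonds (4 π electrons) plus a heteroatom lone pair (2) give 6 π electrons. 6 = 4(1)+2, so it is aromatic (imidazole).
The fused 6/6-membered bicyclic (with one nitrogen) is a single π system with 10 sp² atoms and 10 π electrons from ring double bonds. 10 = 4(2)+2, so the system is aromatic and both rings count as aromatic (quinoline).
The 6-membered ring is planar and fully conjugated; 3 ring double bonds give 6 π electrons. Since 6 = 4n+2 (n=1), it is aromatic (benzene ring).
The 5-membered ring has three sp³ carbons, so it is not fully conjugated — not aromatic (cyclopentane ring).
6 of the 7 rings are aromatic. Total: 6.

6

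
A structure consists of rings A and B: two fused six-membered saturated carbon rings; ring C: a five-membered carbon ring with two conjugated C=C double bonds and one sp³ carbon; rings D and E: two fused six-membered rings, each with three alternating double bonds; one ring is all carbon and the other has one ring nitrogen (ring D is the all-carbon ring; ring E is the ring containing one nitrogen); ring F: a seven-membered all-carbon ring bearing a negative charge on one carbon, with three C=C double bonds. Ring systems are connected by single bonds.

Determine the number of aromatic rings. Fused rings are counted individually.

Ring A has only sp³ atoms, so it is not fully conjugated — not aromatic (cyclohexane ring).
Ring B has only sp³ atoms, so it is not fully conjugated — not aromatic (cyclohexane ring).
Ring C has one sp³ carbon, so it is not fully conjugated — not aromatic (cyclopentadiene).
Rings D and E form a fused bicyclic system (with one nitrogen) with 10 sp² atoms and 10 π electrons from ring double bonds. 10 = 4(2)+2, so the system is aromatic and both rings count as aromatic (quinoline).
Ring F has only sp² ring atoms; a planar conformation would have a fully conjugated π system of 8 electrons. But 8 = 4(2), which is 4n not 4n+2, so ring F is not aromatic (cycloheptatrienyl anion).
Aromatic: D, E. Total: 2.

2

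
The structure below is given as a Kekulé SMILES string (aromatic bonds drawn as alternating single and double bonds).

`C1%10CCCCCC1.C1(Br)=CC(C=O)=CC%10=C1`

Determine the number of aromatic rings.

1

The SMILES encodes a seven-membered saturated carbon ring; a six-membered carbon ring with three alternating C=C double bonds.
The 7-membered ring has only sp³ atoms, so it is not fully conjugated — not aromatic (cycloheptane).
The 6-membered ring is planar and fully conjugated; 3 ring double bonds give 6 π electrons. That satisfies 4n+2 with n=1, so it is aromatic (benzene).
1 of the 2 rings is aromatic. Total: 1.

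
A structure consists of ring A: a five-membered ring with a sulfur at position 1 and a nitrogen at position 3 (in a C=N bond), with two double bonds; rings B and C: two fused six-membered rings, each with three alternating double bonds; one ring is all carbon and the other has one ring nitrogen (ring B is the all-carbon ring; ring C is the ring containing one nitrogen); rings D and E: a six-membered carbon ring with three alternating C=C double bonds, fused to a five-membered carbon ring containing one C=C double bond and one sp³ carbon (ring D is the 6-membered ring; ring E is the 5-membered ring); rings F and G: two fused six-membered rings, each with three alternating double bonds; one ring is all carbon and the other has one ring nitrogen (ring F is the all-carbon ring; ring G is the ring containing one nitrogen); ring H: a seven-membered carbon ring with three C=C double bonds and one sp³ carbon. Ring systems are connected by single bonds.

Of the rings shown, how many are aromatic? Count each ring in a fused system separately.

6

Ring A has a continuous p-orbital overlap around the ring; 2 ring double bonds (4 π electrons) plus a heteroatom lone pair (2) give 6 π electrons. Since 6 = 4n+2 (n=1), ring A is aromatic (thiazole).
Rings B and C form a fused bicyclic system (with one nitrogen) with 10 sp² atoms and 10 π electrons from ring double bonds. 10 = 4(2)+2, so the system is aromatic and both rings count as aromatic (quinoline).
Ring D is fully conjugated (every ring atom contributes a p orbital); 3 ring double bonds give 6 π electrons. Since 6 = 4n+2 (n=1), ring D is aromatic (benzene ring).
Ring E has one sp³ carbon, so it is not fully conjugated — not aromatic (cyclopentene ring).
Rings F and G form a fused bicyclic system (with one nitrogen) with 10 sp² atoms and 10 π electrons from ring double bonds. 10 = 4(2)+2, so the system is aromatic and both rings count as aromatic (quinoline).
Ring H has one sp³ carbon, so it is not fully conjugated — not aromatic (cycloheptatriene).
Aromatic: A, B, C, D, F, G. Total: 6.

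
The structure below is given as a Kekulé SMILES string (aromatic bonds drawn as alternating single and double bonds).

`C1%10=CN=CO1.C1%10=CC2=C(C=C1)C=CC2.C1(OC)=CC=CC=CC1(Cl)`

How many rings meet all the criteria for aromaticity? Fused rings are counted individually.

2

The SMILES encodes a five-membered ring with an oxygen at position 1 and a nitrogen at position 3 (in a C=N bond), with two double bonds; a six-membered carbon ring with three alternating C=C double bonds, fused to a five-membered carbon ring containing one C=C double bond and one sp³ carbon; a seven-membered carbon ring with three C=C double bonds and one sp³ carbon.
The 5-membered ring with one oxygen and one =N– is fully conjugated (every ring atom contributes a p orbital); 2 ring double bonds (4 π electrons) plus a heteroatom lone pair (2) give 6 π electrons. That satisfies 4n+2 with n=1, so it is aromatic (oxazole).
The 6-membered ring has a continuous p-orbital overlap around the ring; 3 ring double bonds give 6 π electrons. That satisfies 4n+2 with n=1, so it is aromatic (benzene ring).
The 5-membered ring has one sp³ carbon, so it is not fully conjugated — not aromatic (cyclopentene ring).
The 7-membered ring has one sp³ carbon, so it is not fully conjugated — not aromatic (cycloheptatriene).
2 of the 4 rings are aromatic. Total: 2.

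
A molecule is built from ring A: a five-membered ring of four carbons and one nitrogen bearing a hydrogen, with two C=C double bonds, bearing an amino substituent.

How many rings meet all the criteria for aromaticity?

1

Ring A is fully conjugated (every ring atom contributes a p orbital); 2 ring double bonds (4 π electrons) plus a heteroatom lone pair (2) give 6 π electrons. 6 = 4(1)+2, so ring A is aromatic (pyrrole).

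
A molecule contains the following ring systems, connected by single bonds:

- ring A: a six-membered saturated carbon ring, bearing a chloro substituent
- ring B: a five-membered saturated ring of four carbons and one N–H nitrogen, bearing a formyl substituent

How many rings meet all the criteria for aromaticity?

0

Ring A has only sp³ atoms, so it is not fully conjugated — not aromatic (cyclohexane).
Ring B has only sp³ atoms, so it is not fully conjugated — not aromatic (pyrrolidine).
No ring is aromatic. Total: 0.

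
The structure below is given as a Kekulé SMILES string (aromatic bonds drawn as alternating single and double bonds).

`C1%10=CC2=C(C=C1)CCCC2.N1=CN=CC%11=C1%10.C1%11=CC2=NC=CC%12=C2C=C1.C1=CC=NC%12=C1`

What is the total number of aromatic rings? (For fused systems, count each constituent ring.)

5

The SMILES encodes a six-membered carbon ring with three alternating C=C double bonds, fused to a saturated six-membered carbon ring; a six-membered ring with nitrogens at positions 1 and 3 and three alternating double bonds; two fused six-membered rings, each with three alternating double bonds; one ring is all carbon and the other has one ring nitrogen; a six-membered ring of five carbons and one nitrogen with three alternating double bonds.
The 6-membered ring has a continuous p-orbital overlap around the ring; 3 ring double bonds give 6 π electrons. 6 = 4(1)+2, so it is aromatic (benzene ring).
The second 6-membered ring has four sp³ carbons, so it is not fully conjugated — not aromatic (cyclohexane ring).
The 6-membered ring with two nitrogens (1,3) is planar and fully conjugated; 3 ring double bonds give 6 π electrons. 6 = 4(1)+2, so it is aromatic (pyrimidine).
The fused 6/6-membered bicyclic (with one nitrogen) is a single π system with 10 sp² atoms and 10 π electrons from ring double bonds. 10 = 4(2)+2, so the system is aromatic and both rings count as aromatic (quinoline).
The 6-membered ring with one nitrogen has a continuous p-orbital overlap around the ring; 3 ring double bonds give 6 π electrons. 6 = 4(1)+2, so it is aromatic (pyridine).
5 of the 6 rings are aromatic. Total: 5.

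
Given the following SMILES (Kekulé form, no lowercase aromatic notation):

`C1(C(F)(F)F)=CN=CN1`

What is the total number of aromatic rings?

The SMILES encodes a five-membered ring with nitrogens at positions 1 and 3 (one bearing H, one in a C=N bond) and two double bonds.
The 5-membered ring with two nitrogens (one N–H, one =N–) is fully conjugated (every ring atom contributes a p orbital); 2 ring double bonds (4 π electrons) plus a heteroatom lone pair (2) give 6 π electrons. That satisfies 4n+2 with n=1, so it is aromatic (imidazole).

1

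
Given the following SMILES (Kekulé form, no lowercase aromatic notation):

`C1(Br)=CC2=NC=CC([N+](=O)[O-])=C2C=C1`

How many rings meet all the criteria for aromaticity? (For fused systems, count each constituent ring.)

The SMILES encodes two fused six-membered rings, each with three alternating double bonds; one ring is all carbon and the other has one ring nitrogen.
The fused 6/6-membered bicyclic (with one nitrogen) is a single π system with 10 sp² atoms and 10 π electrons from ring double bonds. 10 = 4(2)+2, so the system is aromatic and both rings count as aromatic (quinoline).
2 of the 2 rings are aromatic. Total: 2.

2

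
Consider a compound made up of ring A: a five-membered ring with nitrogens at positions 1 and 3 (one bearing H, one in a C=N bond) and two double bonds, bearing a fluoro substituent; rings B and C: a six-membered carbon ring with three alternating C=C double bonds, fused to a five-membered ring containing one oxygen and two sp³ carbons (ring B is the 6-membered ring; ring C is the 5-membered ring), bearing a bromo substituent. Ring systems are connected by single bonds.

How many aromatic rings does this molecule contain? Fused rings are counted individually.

Ring A has a continuous p-orbital overlap around the ring; 2 ring double bonds (4 π electrons) plus a heteroatom lone pair (2) give 6 π electrons. Since 6 = 4n+2 (n=1), ring A is aromatic (imidazole).
Ring B is fully conjugated (every ring atom contributes a p orbital); 3 ring double bonds give 6 π electrons. Since 6 = 4n+2 (n=1), ring B is aromatic (benzene ring).
Ring C has two sp³ carbons, so it is not fully conjugated — not aromatic (oxolane ring).
Aromatic: A, B. Total: 2.

2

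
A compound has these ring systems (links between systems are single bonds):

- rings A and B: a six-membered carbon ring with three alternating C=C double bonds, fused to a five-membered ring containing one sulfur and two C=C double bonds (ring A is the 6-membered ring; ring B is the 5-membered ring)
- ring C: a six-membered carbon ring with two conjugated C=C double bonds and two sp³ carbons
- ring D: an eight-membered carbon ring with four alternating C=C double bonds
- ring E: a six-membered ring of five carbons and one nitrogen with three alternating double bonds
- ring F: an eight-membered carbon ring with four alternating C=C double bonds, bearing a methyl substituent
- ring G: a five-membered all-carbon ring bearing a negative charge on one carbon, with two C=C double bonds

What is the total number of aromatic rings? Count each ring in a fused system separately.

Rings A and B form a fused bicyclic system (with one sulfur) with 9 sp² atoms and 10 π electrons from ring double bonds plus a heteroatom lone pair. 10 = 4(2)+2, so the system is aromatic and both rings count as aromatic (benzothiophene).
Ring C has two sp³ carbons, so it is not fully conjugated — not aromatic (1,3-cyclohexadiene).
Ring D has only sp² ring atoms; a planar conformation would have a fully conjugated π system of 8 electrons. But 8 = 4(2), which is 4n not 4n+2, so ring D is not aromatic (cyclooctatetraene) — cyclooctatetraene distorts into a non-planar tub to avoid antiaromaticity.
Ring E has a continuous p-orbital overlap around the ring; 3 ring double bonds give 6 π electrons. 6 = 4(1)+2, so ring E is aromatic (pyridine).
Ring F has only sp² ring atoms; a planar conformation would have a fully conjugated π system of 8 electrons. But 8 = 4(2), which is 4n not 4n+2, so ring F is not aromatic (cyclooctatetraene) — cyclooctatetraene distorts into a non-planar tub to avoid antiaromaticity.
Ring G is planar and fully conjugated; 2 ring double bonds (4 π electrons) plus the carbanion lone pair (2) give 6 π electrons. 6 = 4(1)+2, so ring G is aromatic (cyclopentadienyl anion).
Aromatic: A, B, E, G. Total: 4.

4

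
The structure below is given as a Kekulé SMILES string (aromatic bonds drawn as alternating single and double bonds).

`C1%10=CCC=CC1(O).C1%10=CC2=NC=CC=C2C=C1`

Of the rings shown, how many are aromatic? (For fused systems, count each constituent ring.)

The SMILES encodes a six-membered carbon ring with two isolated C=C double bonds and two sp³ carbons; two fused six-membered rings, each with three alternating double bonds; one ring is all carbon and the other has one ring nitrogen.
The 6-membered ring has two sp³ carbons, so it is not fully conjugated — not aromatic (1,4-cyclohexadiene).
The fused 6/6-membered bicyclic (with one nitrogen) is a single π system with 10 sp² atoms and 10 π electrons from ring double bonds. 10 = 4(2)+2, so the system is aromatic and both rings count as aromatic (quinoline).
2 of the 3 rings are aromatic. Total: 2.

2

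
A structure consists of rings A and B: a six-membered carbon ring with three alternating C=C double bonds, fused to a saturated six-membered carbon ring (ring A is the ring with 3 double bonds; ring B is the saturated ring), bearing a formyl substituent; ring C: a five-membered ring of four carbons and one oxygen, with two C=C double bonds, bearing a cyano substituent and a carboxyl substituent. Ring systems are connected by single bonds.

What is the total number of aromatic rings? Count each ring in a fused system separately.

Ring A is fully conjugated (every ring atom contributes a p orbital); 3 ring double bonds give 6 π electrons. Since 6 = 4n+2 (n=1), ring A is aromatic (benzene ring).
Ring B has four sp³ carbons, so it is not fully conjugated — not aromatic (cyclohexane ring).
Ring C is fully conjugated (every ring atom contributes a p orbital); 2 ring double bonds (4 π electrons) plus a heteroatom lone pair (2) give 6 π electrons. That satisfies 4n+2 with n=1, so ring C is aromatic (furan).
Aromatic: A, C. Total: 2.

2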